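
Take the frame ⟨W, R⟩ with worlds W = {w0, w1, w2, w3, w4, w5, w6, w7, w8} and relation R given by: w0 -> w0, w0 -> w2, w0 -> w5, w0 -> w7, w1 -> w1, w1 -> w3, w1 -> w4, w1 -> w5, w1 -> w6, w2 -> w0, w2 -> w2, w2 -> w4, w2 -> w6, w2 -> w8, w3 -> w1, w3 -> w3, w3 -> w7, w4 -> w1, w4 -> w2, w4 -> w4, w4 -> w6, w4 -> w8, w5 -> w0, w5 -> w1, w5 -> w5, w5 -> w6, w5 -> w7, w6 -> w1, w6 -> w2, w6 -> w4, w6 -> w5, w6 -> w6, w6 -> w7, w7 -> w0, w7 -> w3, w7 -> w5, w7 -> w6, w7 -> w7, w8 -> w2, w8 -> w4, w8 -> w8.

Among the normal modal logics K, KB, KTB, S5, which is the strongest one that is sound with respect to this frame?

KTB

Symmetric (axiom B): yes — every pair in R has its reverse in R.
Reflexive (axiom T): yes — every world is R-related to itself.
Euclidean (axiom 5): no — w0 R w2 and w0 R w5, but not w2 R w5.
So F validates K, KB, KTB; S5 would additionally require R to be Euclidean. The strongest is KTB.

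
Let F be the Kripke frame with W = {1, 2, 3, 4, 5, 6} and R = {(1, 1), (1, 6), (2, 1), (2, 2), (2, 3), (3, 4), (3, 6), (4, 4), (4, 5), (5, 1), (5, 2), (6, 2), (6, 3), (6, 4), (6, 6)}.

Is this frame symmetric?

No

Symmetric: no — 1 R 6 but not 6 R 1.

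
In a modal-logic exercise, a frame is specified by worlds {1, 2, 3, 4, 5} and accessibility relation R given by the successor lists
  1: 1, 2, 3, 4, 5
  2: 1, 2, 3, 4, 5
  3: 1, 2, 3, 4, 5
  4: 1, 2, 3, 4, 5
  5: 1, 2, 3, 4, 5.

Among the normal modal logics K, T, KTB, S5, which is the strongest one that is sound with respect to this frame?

Reflexive (axiom T): yes — every world is R-related to itself.
Symmetric (axiom B): yes — every pair in R has its reverse in R.
Euclidean (axiom 5): yes — any two successors of a common world are R-related.
So F validates K, T, KTB, S5. The strongest is S5.

S5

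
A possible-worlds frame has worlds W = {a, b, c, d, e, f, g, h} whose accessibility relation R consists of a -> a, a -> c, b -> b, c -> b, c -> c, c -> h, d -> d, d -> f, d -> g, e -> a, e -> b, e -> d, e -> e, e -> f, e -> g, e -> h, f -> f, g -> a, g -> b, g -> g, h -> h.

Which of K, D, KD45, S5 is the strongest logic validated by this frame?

D

Serial (axiom D): yes — every world has a successor (e.g. a R a).
Euclidean (axiom 5): no — c R b and c R h, but not b R h.
Transitive (axiom 4): no — a R c and c R b, but not a R b.
Reflexive (axiom T): yes — every world is R-related to itself.
So F validates K, D; KD45 would additionally require R to be Euclidean and transitive. The strongest is D.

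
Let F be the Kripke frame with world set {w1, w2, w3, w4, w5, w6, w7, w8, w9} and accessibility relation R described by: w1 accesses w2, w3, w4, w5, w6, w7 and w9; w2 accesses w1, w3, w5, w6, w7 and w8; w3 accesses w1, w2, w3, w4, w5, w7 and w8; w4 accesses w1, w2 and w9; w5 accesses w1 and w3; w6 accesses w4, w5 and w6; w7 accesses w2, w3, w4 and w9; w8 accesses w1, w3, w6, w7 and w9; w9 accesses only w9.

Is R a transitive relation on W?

No

Transitive: no — w1 R w2 and w2 R w8, but not w1 R w8.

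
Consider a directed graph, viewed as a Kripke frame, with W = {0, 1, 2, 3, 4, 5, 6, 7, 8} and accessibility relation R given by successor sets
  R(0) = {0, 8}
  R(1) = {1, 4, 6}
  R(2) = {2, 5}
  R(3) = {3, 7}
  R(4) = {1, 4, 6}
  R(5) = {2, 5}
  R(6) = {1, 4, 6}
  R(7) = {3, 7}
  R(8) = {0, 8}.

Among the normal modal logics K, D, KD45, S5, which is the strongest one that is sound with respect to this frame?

Serial (axiom D): yes — every world has a successor (e.g. 0 R 0).
Euclidean (axiom 5): yes — any two successors of a common world are R-related.
Transitive (axiom 4): yes — every two-step R-path is closed by a direct edge.
Reflexive (axiom T): yes — every world is R-related to itself.
So F validates K, D, KD45, S5. The strongest is S5.

S5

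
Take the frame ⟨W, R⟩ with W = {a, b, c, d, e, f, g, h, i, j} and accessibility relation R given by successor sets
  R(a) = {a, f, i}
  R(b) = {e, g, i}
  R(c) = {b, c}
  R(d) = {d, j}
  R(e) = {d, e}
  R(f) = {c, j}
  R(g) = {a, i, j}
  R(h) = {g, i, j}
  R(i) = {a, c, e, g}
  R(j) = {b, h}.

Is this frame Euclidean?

No

Euclidean: no — a R f and a R i, but not f R i.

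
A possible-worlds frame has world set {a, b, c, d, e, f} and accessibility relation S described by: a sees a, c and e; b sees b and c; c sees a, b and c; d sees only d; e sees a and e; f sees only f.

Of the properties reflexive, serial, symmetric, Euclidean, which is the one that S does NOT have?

Euclidean

Reflexive: yes — every world is S-related to itself.
Serial: yes — every world has a successor (e.g. a S a).
Symmetric: yes — every pair in S has its reverse in S.
Euclidean: no — a S c and a S e, but not c S e.
Only Euclidean fails.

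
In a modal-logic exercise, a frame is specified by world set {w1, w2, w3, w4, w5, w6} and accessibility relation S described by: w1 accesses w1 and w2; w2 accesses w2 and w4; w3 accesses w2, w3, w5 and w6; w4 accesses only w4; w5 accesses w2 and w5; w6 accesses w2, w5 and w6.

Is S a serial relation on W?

Serial: yes — every world has a successor (e.g. w1 S w1).

Yes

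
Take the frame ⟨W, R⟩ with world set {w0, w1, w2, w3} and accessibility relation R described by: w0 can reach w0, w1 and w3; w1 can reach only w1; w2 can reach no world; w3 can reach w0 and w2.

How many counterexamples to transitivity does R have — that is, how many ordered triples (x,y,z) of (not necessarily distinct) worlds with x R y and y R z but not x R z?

Enumerating: (w0,w3,w2), (w3,w0,w1), (w3,w0,w3).

3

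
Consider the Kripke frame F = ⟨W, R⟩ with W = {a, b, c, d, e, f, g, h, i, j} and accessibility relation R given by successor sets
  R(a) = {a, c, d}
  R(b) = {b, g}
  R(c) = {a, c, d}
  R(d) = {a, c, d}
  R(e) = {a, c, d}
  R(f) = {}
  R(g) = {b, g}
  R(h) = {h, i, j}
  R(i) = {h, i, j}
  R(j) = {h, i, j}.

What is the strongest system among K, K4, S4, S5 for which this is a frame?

K4

Transitive (axiom 4): yes — every two-step R-path is closed by a direct edge.
Reflexive (axiom T): no — e is not related to itself.
Euclidean (axiom 5): yes — any two successors of a common world are R-related.
So F validates K, K4; S4 would additionally require R to be reflexive. The strongest is K4.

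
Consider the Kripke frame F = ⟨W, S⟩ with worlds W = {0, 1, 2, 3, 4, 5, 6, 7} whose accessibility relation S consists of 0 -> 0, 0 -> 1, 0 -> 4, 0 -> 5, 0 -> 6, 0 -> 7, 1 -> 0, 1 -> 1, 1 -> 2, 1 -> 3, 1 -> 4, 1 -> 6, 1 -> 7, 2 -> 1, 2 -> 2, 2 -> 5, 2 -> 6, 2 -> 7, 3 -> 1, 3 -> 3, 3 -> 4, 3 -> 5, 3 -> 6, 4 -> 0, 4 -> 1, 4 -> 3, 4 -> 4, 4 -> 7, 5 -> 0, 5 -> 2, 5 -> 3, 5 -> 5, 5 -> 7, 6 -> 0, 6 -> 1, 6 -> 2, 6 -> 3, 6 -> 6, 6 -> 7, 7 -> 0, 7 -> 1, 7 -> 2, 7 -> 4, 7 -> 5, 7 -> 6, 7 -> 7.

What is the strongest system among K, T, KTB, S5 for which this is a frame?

Reflexive (axiom T): yes — every world is S-related to itself.
Symmetric (axiom B): yes — every pair in S has its reverse in S.
Euclidean (axiom 5): no — 0 S 1 and 0 S 5, but not 1 S 5.
So F validates K, T, KTB; S5 would additionally require S to be Euclidean. The strongest is KTB.

KTB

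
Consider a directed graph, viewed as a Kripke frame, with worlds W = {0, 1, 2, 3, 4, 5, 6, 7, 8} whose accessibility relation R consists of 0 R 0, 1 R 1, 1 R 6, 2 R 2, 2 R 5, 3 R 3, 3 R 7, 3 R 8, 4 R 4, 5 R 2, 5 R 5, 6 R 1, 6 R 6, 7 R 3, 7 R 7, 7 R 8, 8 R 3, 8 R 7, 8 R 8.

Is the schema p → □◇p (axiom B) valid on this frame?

Yes

By correspondence theory, B is valid on a frame iff R is symmetric.
Symmetric: yes — every pair in R has its reverse in R.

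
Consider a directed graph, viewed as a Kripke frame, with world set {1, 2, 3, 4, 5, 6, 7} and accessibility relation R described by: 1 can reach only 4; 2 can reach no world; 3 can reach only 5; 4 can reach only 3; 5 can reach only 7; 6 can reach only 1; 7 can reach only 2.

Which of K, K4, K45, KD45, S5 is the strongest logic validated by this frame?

Transitive (axiom 4): no — 1 R 4 and 4 R 3, but not 1 R 3.
Euclidean (axiom 5): no — 1 R 4 and 1 R 4, but not 4 R 4.
Serial (axiom D): no — 2 has no R-successor.
Reflexive (axiom T): no — 1 is not related to itself.
So F validates K; K4 would additionally require R to be transitive. The strongest is K.

K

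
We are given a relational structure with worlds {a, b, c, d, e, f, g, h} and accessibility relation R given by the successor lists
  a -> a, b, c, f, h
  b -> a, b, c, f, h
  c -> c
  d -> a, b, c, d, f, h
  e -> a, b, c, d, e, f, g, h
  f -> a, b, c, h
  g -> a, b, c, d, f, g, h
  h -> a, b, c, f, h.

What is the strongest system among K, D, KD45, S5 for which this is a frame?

Serial (axiom D): yes — every world has a successor (e.g. a R a).
Euclidean (axiom 5): no — a R c and a R b, but not c R b.
Transitive (axiom 4): no — f R a and a R f, but not f R f.
Reflexive (axiom T): no — f is not related to itself.
So F validates K, D; KD45 would additionally require R to be Euclidean and transitive. The strongest is D.

D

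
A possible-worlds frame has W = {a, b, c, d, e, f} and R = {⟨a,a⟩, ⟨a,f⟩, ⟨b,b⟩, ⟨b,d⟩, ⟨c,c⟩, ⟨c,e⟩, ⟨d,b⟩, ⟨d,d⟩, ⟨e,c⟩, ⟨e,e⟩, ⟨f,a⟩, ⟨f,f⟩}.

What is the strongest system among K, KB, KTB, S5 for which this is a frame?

S5

Symmetric (axiom B): yes — every pair in R has its reverse in R.
Reflexive (axiom T): yes — every world is R-related to itself.
Euclidean (axiom 5): yes — any two successors of a common world are R-related.
So F validates K, KB, KTB, S5. The strongest is S5.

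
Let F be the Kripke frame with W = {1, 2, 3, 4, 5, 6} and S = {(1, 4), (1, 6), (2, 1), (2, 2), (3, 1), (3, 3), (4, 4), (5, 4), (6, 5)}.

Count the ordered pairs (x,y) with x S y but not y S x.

6

Enumerating: (1,4), (1,6), (2,1), (3,1), (5,4), (6,5).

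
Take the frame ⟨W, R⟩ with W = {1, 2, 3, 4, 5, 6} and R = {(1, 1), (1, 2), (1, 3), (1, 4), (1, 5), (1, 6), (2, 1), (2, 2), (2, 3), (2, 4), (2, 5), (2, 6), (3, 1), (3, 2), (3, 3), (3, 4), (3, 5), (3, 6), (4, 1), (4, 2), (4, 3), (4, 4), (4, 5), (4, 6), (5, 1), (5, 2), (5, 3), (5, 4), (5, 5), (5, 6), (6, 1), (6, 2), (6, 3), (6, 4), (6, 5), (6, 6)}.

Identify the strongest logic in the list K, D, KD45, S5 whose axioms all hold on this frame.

Serial (axiom D): yes — every world has a successor (e.g. 1 R 1).
Euclidean (axiom 5): yes — any two successors of a common world are R-related.
Transitive (axiom 4): yes — every two-step R-path is closed by a direct edge.
Reflexive (axiom T): yes — every world is R-related to itself.
So F validates K, D, KD45, S5. The strongest is S5.

S5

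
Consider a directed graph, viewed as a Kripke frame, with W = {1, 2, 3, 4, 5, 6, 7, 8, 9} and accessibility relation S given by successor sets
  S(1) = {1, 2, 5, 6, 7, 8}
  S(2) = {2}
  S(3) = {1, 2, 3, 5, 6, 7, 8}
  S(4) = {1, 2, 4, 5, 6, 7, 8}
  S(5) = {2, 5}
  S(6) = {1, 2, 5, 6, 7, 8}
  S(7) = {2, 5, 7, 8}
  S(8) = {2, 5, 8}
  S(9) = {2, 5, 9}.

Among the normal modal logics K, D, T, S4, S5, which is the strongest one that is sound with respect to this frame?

Serial (axiom D): yes — every world has a successor (e.g. 1 S 1).
Reflexive (axiom T): yes — every world is S-related to itself.
Transitive (axiom 4): yes — every two-step S-path is closed by a direct edge.
Euclidean (axiom 5): no — 1 S 2 and 1 S 5, but not 2 S 5.
So F validates K, D, T, S4; S5 would additionally require S to be Euclidean. The strongest is S4.

S4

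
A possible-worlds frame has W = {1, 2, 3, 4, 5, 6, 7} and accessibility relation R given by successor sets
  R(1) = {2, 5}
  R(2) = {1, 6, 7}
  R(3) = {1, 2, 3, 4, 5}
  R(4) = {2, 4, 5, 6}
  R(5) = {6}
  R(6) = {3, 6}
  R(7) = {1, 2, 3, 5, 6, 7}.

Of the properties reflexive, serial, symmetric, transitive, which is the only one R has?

serial

Reflexive: no — 1 is not related to itself.
Serial: yes — every world has a successor (e.g. 1 R 2).
Symmetric: no — 1 R 5 but not 5 R 1.
Transitive: no — 1 R 2 and 2 R 6, but not 1 R 6.
Only serial holds.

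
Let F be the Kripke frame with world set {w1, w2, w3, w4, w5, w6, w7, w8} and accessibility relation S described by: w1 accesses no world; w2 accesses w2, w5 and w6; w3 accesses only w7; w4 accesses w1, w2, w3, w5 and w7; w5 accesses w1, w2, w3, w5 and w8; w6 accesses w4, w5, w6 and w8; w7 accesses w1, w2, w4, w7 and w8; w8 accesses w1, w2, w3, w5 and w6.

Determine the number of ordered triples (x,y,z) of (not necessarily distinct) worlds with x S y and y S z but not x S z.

Enumerating: (w2,w5,w1), (w2,w5,w3), (w2,w5,w8), (w2,w6,w4), (w2,w6,w8), (w3,w7,w1), (w3,w7,w2), (w3,w7,w4), (w3,w7,w8), (w4,w2,w6), (w4,w5,w8), (w4,w7,w4), … and 25 more.
Total: 37.

37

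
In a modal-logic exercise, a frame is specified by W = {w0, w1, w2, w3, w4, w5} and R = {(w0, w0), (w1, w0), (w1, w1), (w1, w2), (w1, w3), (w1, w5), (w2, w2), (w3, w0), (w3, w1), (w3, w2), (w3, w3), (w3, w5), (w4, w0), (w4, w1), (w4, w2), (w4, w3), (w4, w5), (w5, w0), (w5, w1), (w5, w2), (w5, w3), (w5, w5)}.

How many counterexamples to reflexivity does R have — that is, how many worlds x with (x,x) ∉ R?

Enumerating: w4.

1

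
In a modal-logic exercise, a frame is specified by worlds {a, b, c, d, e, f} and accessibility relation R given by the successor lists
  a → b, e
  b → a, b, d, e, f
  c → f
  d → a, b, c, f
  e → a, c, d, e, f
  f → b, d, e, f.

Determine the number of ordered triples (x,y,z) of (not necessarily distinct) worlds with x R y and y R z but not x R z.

25

Enumerating: (a,b,a), (a,b,d), (a,b,f), (a,e,a), (a,e,c), (a,e,d), (a,e,f), (b,d,c), (b,e,c), (c,f,b), (c,f,d), (c,f,e), … and 13 more.
Total: 25.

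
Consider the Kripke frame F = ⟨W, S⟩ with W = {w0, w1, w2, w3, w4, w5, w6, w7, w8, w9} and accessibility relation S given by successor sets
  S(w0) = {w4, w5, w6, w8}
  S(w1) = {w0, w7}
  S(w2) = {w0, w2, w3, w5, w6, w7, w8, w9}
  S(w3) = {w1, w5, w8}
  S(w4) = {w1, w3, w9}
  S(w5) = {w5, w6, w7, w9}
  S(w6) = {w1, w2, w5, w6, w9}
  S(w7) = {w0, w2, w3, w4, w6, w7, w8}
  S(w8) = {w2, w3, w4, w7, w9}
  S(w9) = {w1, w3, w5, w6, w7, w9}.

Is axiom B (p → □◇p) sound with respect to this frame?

No

By correspondence theory, B is valid on a frame iff S is symmetric.
Symmetric: no — w0 S w4 but not w4 S w0.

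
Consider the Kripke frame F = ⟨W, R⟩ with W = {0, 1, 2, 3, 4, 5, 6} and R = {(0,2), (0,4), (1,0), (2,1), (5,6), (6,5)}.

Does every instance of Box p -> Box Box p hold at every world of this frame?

No

By correspondence theory, 4 is valid on a frame iff R is transitive.
Transitive: no — 0 R 2 and 2 R 1, but not 0 R 1.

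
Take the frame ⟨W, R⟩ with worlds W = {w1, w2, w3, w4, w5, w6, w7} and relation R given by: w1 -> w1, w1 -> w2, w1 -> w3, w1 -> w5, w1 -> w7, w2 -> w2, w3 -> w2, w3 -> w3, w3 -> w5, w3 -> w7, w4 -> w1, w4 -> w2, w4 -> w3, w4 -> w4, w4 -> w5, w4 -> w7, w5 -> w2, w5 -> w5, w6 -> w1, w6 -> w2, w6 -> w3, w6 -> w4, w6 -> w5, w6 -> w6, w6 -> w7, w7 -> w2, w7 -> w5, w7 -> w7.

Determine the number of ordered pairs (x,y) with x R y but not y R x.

Enumerating: (w1,w2), (w1,w3), (w1,w5), (w1,w7), (w3,w2), (w3,w5), (w3,w7), (w4,w1), (w4,w2), (w4,w3), (w4,w5), (w4,w7), … and 9 more.
Total: 21.

21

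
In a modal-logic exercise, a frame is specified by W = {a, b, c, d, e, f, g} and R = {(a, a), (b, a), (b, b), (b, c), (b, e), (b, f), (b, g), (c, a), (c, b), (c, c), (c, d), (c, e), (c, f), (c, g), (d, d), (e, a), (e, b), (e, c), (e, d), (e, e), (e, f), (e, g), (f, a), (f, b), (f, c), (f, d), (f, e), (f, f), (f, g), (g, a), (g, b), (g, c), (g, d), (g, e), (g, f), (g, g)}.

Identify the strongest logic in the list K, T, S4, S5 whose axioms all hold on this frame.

T

Reflexive (axiom T): yes — every world is R-related to itself.
Transitive (axiom 4): no — b R c and c R d, but not b R d.
Euclidean (axiom 5): no — b R a and b R c, but not a R c.
So F validates K, T; S4 would additionally require R to be transitive. The strongest is T.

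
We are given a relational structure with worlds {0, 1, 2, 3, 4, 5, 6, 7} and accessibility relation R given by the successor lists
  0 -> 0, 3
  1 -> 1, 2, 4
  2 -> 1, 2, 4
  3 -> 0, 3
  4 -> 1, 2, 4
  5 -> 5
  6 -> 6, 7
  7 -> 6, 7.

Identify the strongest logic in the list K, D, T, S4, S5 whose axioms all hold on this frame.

Serial (axiom D): yes — every world has a successor (e.g. 0 R 0).
Reflexive (axiom T): yes — every world is R-related to itself.
Transitive (axiom 4): yes — every two-step R-path is closed by a direct edge.
Euclidean (axiom 5): yes — any two successors of a common world are R-related.
So F validates K, D, T, S4, S5. The strongest is S5.

S5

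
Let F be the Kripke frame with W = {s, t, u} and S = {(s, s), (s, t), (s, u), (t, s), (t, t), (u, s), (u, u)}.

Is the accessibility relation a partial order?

No

Reflexive: yes — every world is S-related to itself.
Transitive: no — t S s and s S u, but not t S u.
Antisymmetric: no — s S t and t S s with s ≠ t.
So S is not a partial order.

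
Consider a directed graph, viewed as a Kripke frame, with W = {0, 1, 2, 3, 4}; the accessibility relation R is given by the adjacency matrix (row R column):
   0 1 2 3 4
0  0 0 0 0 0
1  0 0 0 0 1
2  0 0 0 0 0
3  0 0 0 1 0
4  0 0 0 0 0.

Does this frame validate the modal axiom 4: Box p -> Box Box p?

The schema 4 characterises exactly the transitive frames.
Transitive: yes — every two-step R-path is closed by a direct edge.

Yes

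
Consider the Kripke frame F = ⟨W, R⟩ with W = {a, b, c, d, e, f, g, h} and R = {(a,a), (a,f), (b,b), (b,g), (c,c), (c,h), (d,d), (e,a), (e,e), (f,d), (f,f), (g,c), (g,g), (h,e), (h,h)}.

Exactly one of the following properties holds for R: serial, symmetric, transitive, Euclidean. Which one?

Serial: yes — every world has a successor (e.g. a R a).
Symmetric: no — a R f but not f R a.
Transitive: no — a R f and f R d, but not a R d.
Euclidean: no — a R f and a R a, but not f R a.
Only serial holds.

serial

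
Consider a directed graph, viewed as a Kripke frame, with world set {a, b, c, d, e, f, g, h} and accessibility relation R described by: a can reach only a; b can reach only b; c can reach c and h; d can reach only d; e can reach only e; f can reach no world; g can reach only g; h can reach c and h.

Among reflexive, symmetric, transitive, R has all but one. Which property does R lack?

reflexive

Reflexive: no — f is not related to itself.
Symmetric: yes — every pair in R has its reverse in R.
Transitive: yes — every two-step R-path is closed by a direct edge.
Only reflexive fails.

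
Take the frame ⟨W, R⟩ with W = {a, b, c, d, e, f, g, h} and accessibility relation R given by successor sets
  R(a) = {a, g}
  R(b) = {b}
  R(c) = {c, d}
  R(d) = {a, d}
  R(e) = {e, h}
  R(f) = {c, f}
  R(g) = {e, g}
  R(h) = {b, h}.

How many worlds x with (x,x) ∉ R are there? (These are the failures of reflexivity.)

R is reflexive; there are no such worlds.

0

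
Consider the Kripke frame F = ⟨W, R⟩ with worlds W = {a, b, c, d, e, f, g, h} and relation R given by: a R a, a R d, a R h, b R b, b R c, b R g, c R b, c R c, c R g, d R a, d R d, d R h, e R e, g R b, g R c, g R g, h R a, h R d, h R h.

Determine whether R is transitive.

Yes

Transitive: yes — every two-step R-path is closed by a direct edge.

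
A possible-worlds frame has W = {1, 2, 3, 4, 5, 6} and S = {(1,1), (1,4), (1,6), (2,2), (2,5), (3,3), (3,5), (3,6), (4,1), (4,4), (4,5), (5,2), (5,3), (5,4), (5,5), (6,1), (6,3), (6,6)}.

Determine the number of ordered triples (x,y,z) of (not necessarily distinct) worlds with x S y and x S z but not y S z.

Enumerating: (1,4,6), (1,6,4), (3,5,6), (3,6,5), (4,1,5), (4,5,1), (5,2,3), (5,2,4), (5,3,2), (5,3,4), (5,4,2), (5,4,3), (6,1,3), (6,3,1).

14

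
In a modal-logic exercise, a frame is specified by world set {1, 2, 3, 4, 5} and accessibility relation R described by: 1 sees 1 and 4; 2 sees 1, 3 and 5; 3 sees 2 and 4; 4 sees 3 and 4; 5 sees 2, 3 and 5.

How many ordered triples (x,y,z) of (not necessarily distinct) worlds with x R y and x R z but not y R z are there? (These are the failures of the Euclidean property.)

14

Enumerating: (1,4,1), (2,1,3), (2,1,5), (2,3,1), (2,3,3), (2,3,5), (2,5,1), (3,2,2), (3,2,4), (3,4,2), (4,3,3), (5,2,2), (5,3,3), (5,3,5).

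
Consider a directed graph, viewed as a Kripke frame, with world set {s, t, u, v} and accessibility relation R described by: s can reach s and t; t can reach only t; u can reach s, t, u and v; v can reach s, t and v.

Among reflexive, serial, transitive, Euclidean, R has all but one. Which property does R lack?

Reflexive: yes — every world is R-related to itself.
Serial: yes — every world has a successor (e.g. s R s).
Transitive: yes — every two-step R-path is closed by a direct edge.
Euclidean: no — u R s and u R v, but not s R v.
Only Euclidean fails.

Euclidean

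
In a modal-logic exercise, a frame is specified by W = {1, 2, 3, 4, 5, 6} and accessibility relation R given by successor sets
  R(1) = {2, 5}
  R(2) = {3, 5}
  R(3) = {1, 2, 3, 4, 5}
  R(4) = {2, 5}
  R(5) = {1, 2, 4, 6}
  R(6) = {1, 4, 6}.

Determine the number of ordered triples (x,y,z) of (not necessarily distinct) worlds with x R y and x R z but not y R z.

Enumerating: (1,2,2), (1,5,5), (2,5,3), (2,5,5), (3,1,1), (3,1,3), (3,1,4), (3,2,1), (3,2,2), (3,2,4), (3,4,1), (3,4,3), … and 22 more.
Total: 34.

34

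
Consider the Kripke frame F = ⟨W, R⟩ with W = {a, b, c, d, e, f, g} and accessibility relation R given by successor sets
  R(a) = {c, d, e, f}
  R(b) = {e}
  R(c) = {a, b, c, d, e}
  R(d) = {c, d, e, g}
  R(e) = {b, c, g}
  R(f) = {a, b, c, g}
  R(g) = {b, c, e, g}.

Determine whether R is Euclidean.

No

Euclidean: no — a R c and a R f, but not c R f.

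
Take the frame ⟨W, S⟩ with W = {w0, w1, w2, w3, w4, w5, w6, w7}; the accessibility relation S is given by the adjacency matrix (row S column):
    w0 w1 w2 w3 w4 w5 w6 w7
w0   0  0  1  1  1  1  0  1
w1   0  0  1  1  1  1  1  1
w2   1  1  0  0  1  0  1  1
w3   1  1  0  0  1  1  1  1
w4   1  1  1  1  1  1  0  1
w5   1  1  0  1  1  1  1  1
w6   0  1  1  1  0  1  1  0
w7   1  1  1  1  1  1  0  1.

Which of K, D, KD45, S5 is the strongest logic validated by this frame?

Serial (axiom D): yes — every world has a successor (e.g. w0 S w2).
Euclidean (axiom 5): no — w0 S w2 and w0 S w3, but not w2 S w3.
Transitive (axiom 4): no — w0 S w2 and w2 S w1, but not w0 S w1.
Reflexive (axiom T): no — w0 is not related to itself.
So F validates K, D; KD45 would additionally require S to be Euclidean and transitive. The strongest is D.

D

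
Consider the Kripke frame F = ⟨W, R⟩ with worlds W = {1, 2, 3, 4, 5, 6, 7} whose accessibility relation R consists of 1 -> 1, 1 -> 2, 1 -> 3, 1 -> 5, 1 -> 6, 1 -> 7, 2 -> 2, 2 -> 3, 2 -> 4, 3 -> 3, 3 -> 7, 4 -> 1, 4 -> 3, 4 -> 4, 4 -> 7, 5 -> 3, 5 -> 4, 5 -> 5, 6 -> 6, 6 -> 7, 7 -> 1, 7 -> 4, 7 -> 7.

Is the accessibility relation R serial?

Serial: yes — every world has a successor (e.g. 1 R 1).

Yes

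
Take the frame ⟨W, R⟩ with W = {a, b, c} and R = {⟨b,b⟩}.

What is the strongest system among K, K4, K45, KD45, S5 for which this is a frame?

K45

Transitive (axiom 4): yes — every two-step R-path is closed by a direct edge.
Euclidean (axiom 5): yes — any two successors of a common world are R-related.
Serial (axiom D): no — a has no R-successor.
Reflexive (axiom T): no — a is not related to itself.
So F validates K, K4, K45; KD45 would additionally require R to be serial. The strongest is K45.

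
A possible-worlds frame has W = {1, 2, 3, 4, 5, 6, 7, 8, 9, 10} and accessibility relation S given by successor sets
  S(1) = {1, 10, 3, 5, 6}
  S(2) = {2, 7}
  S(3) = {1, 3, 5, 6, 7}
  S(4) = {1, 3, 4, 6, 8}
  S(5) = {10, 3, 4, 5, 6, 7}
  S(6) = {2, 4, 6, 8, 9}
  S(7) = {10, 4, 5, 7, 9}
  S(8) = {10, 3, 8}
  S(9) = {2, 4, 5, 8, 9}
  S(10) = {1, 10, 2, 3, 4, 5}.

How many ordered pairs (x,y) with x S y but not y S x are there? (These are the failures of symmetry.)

25

Enumerating: (1,5), (1,6), (10,2), (10,3), (10,4), (2,7), (3,6), (3,7), (4,1), (4,3), (4,8), (5,4), … and 13 more.
Total: 25.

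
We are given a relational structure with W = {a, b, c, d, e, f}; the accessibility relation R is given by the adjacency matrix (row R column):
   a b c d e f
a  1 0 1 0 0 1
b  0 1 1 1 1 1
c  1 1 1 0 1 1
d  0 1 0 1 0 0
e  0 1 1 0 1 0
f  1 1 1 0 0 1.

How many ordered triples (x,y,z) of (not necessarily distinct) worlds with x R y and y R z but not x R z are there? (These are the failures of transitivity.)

16

Enumerating: (a,c,b), (a,c,e), (a,f,b), (b,c,a), (b,f,a), (c,b,d), (d,b,c), (d,b,e), (d,b,f), (e,b,d), (e,b,f), (e,c,a), (e,c,f), (f,b,d), (f,b,e), (f,c,e).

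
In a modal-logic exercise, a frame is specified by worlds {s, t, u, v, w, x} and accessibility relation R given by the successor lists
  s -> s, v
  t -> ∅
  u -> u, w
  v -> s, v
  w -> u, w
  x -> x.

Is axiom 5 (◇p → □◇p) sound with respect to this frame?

Yes

By correspondence theory, 5 is valid on a frame iff R is Euclidean.
Euclidean: yes — any two successors of a common world are R-related.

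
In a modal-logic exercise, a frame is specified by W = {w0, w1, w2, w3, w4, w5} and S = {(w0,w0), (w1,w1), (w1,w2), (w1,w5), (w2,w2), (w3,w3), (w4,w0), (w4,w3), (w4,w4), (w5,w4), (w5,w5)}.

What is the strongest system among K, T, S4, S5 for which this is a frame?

T

Reflexive (axiom T): yes — every world is S-related to itself.
Transitive (axiom 4): no — w1 S w5 and w5 S w4, but not w1 S w4.
Euclidean (axiom 5): no — w1 S w2 and w1 S w5, but not w2 S w5.
So F validates K, T; S4 would additionally require S to be transitive. The strongest is T.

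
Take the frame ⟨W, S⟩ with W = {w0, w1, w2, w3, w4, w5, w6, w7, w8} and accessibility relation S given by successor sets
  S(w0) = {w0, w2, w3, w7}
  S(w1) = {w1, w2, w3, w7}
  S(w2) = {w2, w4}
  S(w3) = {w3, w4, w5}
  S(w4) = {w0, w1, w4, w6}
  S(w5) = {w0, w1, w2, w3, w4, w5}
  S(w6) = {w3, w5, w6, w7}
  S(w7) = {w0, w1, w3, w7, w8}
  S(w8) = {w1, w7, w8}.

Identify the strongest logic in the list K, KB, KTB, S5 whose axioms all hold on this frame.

K

Symmetric (axiom B): no — w0 S w2 but not w2 S w0.
Reflexive (axiom T): yes — every world is S-related to itself.
Euclidean (axiom 5): no — w0 S w2 and w0 S w3, but not w2 S w3.
So F validates K; KB would additionally require S to be symmetric. The strongest is K.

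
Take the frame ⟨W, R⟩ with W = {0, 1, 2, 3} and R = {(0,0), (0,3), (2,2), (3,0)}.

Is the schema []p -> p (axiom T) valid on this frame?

Axiom T corresponds to the accessibility relation being reflexive.
Reflexive: no — 1 is not related to itself.

No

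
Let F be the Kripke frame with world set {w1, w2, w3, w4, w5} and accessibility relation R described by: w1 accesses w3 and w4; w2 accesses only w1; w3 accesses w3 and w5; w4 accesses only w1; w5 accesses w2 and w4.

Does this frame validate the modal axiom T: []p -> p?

No

The schema T characterises exactly the reflexive frames.
Reflexive: no — w1 is not related to itself.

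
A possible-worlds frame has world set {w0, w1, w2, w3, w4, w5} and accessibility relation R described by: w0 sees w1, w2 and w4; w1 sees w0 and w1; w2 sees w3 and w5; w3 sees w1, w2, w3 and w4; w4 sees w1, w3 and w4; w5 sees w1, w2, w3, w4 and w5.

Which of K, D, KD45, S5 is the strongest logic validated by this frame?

Serial (axiom D): yes — every world has a successor (e.g. w0 R w1).
Euclidean (axiom 5): no — w0 R w1 and w0 R w2, but not w1 R w2.
Transitive (axiom 4): no — w0 R w2 and w2 R w3, but not w0 R w3.
Reflexive (axiom T): no — w0 is not related to itself.
So F validates K, D; KD45 would additionally require R to be Euclidean and transitive. The strongest is D.

D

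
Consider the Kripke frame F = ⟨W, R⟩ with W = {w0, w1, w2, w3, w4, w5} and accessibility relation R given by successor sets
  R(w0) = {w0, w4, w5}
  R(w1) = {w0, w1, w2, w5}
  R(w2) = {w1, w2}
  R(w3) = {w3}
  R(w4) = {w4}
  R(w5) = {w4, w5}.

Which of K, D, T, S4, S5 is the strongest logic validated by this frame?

Serial (axiom D): yes — every world has a successor (e.g. w0 R w0).
Reflexive (axiom T): yes — every world is R-related to itself.
Transitive (axiom 4): no — w1 R w0 and w0 R w4, but not w1 R w4.
Euclidean (axiom 5): no — w0 R w4 and w0 R w5, but not w4 R w5.
So F validates K, D, T; S4 would additionally require R to be transitive. The strongest is T.

T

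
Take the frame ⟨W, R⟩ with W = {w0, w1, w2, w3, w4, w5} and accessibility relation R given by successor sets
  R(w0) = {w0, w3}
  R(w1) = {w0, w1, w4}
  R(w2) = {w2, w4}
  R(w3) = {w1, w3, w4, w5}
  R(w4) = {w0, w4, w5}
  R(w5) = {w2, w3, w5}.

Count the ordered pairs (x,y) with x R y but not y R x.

Enumerating: (w0,w3), (w1,w0), (w1,w4), (w2,w4), (w3,w1), (w3,w4), (w4,w0), (w4,w5), (w5,w2).

9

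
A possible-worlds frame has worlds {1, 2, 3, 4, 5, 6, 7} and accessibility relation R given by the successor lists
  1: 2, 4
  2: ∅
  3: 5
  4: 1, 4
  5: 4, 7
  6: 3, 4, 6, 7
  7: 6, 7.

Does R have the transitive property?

No

Transitive: no — 3 R 5 and 5 R 4, but not 3 R 4.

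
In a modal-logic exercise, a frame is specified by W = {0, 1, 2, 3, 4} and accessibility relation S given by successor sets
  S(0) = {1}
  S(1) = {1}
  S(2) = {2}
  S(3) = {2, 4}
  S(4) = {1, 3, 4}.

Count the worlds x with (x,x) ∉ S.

2

Enumerating: 0, 3.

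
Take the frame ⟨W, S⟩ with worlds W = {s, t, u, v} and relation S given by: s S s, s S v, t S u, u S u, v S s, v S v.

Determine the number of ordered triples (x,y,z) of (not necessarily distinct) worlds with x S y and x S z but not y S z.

S is Euclidean; there are no such tuples.

0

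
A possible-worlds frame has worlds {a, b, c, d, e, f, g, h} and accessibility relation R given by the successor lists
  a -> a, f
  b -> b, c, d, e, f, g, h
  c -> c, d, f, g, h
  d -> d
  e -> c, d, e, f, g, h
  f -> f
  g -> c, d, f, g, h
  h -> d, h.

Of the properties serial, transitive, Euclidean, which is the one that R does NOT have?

Euclidean

Serial: yes — every world has a successor (e.g. a R a).
Transitive: yes — every two-step R-path is closed by a direct edge.
Euclidean: no — b R c and b R e, but not c R e.
Only Euclidean fails.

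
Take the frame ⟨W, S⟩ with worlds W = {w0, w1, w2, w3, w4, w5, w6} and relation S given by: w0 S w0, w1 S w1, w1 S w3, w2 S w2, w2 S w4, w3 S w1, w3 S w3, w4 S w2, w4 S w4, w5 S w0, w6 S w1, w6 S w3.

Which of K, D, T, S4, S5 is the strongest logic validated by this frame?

Serial (axiom D): yes — every world has a successor (e.g. w0 S w0).
Reflexive (axiom T): no — w5 is not related to itself.
Transitive (axiom 4): yes — every two-step S-path is closed by a direct edge.
Euclidean (axiom 5): yes — any two successors of a common world are S-related.
So F validates K, D; T would additionally require S to be reflexive. The strongest is D.

D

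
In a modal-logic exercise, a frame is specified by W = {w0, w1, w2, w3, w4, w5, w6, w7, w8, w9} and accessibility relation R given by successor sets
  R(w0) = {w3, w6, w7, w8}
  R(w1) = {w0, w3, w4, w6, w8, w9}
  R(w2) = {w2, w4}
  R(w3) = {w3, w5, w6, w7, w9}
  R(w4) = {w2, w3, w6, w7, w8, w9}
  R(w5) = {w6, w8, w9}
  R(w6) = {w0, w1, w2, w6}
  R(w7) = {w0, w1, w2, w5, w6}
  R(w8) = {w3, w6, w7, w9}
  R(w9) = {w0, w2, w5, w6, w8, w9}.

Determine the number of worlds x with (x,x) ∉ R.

Enumerating: w0, w1, w4, w5, w7, w8.

6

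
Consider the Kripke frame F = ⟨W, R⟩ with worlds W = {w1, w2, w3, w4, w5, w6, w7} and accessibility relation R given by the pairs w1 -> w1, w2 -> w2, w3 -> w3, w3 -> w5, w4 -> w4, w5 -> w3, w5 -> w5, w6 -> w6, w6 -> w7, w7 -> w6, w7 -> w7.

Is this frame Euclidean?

Yes

Euclidean: yes — any two successors of a common world are R-related.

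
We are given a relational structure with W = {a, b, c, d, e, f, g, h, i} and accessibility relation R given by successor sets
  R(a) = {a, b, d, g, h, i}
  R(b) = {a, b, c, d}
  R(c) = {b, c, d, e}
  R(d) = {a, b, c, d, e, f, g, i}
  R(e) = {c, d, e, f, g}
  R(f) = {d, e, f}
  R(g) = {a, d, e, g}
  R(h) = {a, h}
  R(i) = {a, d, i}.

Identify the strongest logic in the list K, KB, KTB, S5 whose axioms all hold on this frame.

Symmetric (axiom B): yes — every pair in R has its reverse in R.
Reflexive (axiom T): yes — every world is R-related to itself.
Euclidean (axiom 5): no — a R b and a R g, but not b R g.
So F validates K, KB, KTB; S5 would additionally require R to be Euclidean. The strongest is KTB.

KTB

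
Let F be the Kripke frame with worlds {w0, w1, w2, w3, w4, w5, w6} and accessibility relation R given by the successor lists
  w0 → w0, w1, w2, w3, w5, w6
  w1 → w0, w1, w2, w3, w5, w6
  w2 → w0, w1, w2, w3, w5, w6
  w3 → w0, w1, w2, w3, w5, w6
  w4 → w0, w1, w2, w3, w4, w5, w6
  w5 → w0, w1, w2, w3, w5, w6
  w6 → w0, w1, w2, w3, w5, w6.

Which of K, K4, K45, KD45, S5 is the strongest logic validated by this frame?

K4

Transitive (axiom 4): yes — every two-step R-path is closed by a direct edge.
Euclidean (axiom 5): no — w4 R w0 and w4 R w4, but not w0 R w4.
Serial (axiom D): yes — every world has a successor (e.g. w0 R w0).
Reflexive (axiom T): yes — every world is R-related to itself.
So F validates K, K4; K45 would additionally require R to be Euclidean. The strongest is K4.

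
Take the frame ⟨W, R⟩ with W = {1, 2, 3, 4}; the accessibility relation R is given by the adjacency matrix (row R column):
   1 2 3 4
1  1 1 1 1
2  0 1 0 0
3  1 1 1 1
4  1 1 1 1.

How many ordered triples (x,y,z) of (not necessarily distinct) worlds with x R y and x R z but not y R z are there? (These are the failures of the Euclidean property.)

Enumerating: (1,2,1), (1,2,3), (1,2,4), (3,2,1), (3,2,3), (3,2,4), (4,2,1), (4,2,3), (4,2,4).

9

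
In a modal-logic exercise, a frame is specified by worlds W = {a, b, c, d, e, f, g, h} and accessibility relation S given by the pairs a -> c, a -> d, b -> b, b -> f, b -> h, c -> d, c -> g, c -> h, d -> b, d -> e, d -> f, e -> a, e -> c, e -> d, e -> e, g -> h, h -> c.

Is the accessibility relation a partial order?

Reflexive: no — a is not related to itself.
Transitive: no — a S c and c S g, but not a S g.
Antisymmetric: no — c S h and h S c with c ≠ h.
So S is not a partial order.

No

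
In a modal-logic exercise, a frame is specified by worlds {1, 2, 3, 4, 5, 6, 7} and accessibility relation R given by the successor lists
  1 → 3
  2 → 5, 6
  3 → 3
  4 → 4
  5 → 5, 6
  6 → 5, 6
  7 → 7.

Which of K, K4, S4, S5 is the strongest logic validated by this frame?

Transitive (axiom 4): yes — every two-step R-path is closed by a direct edge.
Reflexive (axiom T): no — 1 is not related to itself.
Euclidean (axiom 5): yes — any two successors of a common world are R-related.
So F validates K, K4; S4 would additionally require R to be reflexive. The strongest is K4.

K4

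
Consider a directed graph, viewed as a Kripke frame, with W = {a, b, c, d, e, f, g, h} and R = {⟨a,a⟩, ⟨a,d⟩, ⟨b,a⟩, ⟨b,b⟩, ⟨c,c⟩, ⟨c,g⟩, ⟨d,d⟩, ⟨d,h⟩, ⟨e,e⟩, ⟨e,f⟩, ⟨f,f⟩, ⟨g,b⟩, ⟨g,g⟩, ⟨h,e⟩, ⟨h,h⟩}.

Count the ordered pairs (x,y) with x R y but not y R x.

7

Enumerating: (a,d), (b,a), (c,g), (d,h), (e,f), (g,b), (h,e).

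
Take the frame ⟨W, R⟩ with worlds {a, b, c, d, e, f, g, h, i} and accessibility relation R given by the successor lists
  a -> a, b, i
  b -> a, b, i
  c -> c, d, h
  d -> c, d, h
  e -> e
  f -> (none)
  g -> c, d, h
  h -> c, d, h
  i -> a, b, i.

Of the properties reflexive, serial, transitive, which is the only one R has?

Reflexive: no — f is not related to itself.
Serial: no — f has no R-successor.
Transitive: yes — every two-step R-path is closed by a direct edge.
Only transitive holds.

transitive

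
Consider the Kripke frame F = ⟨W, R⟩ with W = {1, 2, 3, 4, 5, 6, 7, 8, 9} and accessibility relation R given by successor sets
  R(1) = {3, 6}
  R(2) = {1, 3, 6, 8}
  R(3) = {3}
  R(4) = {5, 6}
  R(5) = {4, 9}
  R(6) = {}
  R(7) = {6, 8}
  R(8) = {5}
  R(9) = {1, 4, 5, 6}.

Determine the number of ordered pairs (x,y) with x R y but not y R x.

13

Enumerating: (1,3), (1,6), (2,1), (2,3), (2,6), (2,8), (4,6), (7,6), (7,8), (8,5), (9,1), (9,4), (9,6).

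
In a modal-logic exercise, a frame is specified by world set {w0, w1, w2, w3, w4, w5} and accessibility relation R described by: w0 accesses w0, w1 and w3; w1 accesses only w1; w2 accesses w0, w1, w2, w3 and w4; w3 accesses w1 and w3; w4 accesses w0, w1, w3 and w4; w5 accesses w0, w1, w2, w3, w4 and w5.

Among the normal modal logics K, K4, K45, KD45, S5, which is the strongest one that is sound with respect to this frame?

Transitive (axiom 4): yes — every two-step R-path is closed by a direct edge.
Euclidean (axiom 5): no — w0 R w1 and w0 R w3, but not w1 R w3.
Serial (axiom D): yes — every world has a successor (e.g. w0 R w0).
Reflexive (axiom T): yes — every world is R-related to itself.
So F validates K, K4; K45 would additionally require R to be Euclidean. The strongest is K4.

K4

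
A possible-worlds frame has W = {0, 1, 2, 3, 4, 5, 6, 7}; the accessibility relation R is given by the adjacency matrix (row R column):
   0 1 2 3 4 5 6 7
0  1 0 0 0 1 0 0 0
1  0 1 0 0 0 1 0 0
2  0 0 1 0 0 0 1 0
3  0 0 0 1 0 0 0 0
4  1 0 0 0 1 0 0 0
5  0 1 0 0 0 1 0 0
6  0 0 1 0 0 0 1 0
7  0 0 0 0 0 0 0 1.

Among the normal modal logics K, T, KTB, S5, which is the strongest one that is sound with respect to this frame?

Reflexive (axiom T): yes — every world is R-related to itself.
Symmetric (axiom B): yes — every pair in R has its reverse in R.
Euclidean (axiom 5): yes — any two successors of a common world are R-related.
So F validates K, T, KTB, S5. The strongest is S5.

S5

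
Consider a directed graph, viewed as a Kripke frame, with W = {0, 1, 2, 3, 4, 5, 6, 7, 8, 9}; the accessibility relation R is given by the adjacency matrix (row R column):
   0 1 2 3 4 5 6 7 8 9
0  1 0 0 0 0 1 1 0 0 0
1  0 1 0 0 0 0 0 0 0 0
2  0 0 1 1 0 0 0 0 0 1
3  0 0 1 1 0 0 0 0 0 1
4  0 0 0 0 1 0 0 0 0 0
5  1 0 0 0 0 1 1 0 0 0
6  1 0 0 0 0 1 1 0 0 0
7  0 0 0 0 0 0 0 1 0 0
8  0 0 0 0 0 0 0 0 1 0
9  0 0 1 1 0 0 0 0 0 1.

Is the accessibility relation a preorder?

Yes

Reflexive: yes — every world is R-related to itself.
Transitive: yes — every two-step R-path is closed by a direct edge.
So R is a preorder.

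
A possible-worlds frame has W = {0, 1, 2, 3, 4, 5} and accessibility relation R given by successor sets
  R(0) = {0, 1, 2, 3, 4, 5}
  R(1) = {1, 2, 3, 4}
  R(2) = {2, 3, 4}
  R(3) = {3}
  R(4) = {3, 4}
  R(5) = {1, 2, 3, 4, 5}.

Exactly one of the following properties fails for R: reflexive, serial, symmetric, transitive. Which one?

Reflexive: yes — every world is R-related to itself.
Serial: yes — every world has a successor (e.g. 0 R 0).
Symmetric: no — 0 R 1 but not 1 R 0.
Transitive: yes — every two-step R-path is closed by a direct edge.
Only symmetric fails.

symmetric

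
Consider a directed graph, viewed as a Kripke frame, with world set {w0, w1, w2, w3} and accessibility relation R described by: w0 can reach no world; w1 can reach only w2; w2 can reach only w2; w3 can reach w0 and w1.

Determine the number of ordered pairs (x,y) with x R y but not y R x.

Enumerating: (w1,w2), (w3,w0), (w3,w1).

3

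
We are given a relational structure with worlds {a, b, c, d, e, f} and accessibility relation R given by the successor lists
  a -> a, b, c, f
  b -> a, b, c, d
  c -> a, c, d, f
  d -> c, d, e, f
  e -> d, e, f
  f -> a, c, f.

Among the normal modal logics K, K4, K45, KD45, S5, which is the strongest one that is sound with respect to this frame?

Transitive (axiom 4): no — a R b and b R d, but not a R d.
Euclidean (axiom 5): no — a R b and a R f, but not b R f.
Serial (axiom D): yes — every world has a successor (e.g. a R a).
Reflexive (axiom T): yes — every world is R-related to itself.
So F validates K; K4 would additionally require R to be transitive. The strongest is K.

K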